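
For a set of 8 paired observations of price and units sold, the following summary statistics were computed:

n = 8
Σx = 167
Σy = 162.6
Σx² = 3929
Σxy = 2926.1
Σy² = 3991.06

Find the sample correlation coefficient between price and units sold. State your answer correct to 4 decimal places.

-0.8493

Sxx = Σx² − (Σx)²/n = 3929 − 3486.125 = 442.875
Sxy = Σxy − (Σx)(Σy)/n = 2926.1 − 3394.275 = -468.175
Syy = Σy² − (Σy)²/n = 3991.06 − 3304.845 = 686.215
r = Sxy/√(Sxx·Syy) = -468.175/√(303907.468125) = -468.175/551.278032 = -0.849254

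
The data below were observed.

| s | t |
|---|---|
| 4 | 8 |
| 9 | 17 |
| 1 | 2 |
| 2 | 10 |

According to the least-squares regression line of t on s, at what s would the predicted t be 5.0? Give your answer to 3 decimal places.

n = 4, Σx = 16, Σy = 37, Σxy = 207, Σx² = 102
Sxx = Σx² − (Σx)²/n = 102 − 64 = 38
Sxy = Σxy − (Σx)(Σy)/n = 207 − 148 = 59
b = Sxy/Sxx = 59/38 = 1.552632
a = ȳ − b·x̄ = 9.25 − 1.552632·4 = 3.039474
Set a + b·x = 5.0: x = (5.0 − 3.039474) / 1.552632 = 1.262712

1.263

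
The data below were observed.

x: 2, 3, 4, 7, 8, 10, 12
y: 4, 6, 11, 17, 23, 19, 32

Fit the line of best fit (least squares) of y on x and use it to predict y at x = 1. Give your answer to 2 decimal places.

n = 7, Σx = 46, Σy = 112, Σxy = 947, Σx² = 386
Sxx = Σx² − (Σx)²/n = 386 − 302.285714 = 83.714286
Sxy = Σxy − (Σx)(Σy)/n = 947 − 736 = 211
b = Sxy/Sxx = 211/83.714286 = 2.520478
a = ȳ − b·x̄ = 16 − 2.520478·6.571429 = -0.563140
ŷ(1) = a + b·1 = -0.563140 + 2.520478·1 = 1.957338

1.96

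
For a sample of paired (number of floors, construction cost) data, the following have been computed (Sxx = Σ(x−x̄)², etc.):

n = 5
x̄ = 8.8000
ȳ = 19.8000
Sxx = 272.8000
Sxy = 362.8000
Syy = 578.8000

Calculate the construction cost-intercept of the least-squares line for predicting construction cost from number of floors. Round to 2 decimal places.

b = Sxy/Sxx = 362.8/272.8 = 1.329912
a = ȳ − b·x̄ = 19.8 − 1.329912·8.8 = 8.096774

8.10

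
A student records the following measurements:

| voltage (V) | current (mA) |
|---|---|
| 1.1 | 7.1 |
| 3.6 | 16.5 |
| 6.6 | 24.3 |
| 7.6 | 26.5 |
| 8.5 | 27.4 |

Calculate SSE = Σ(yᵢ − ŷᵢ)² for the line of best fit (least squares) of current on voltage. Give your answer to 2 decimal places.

n = 5, Σx = 27.4, Σy = 101.8, Σxy = 661.89, Σx² = 187.74, Σy² = 2366.16
Sxx = Σx² − (Σx)²/n = 187.74 − 150.152 = 37.588
Sxy = Σxy − (Σx)(Σy)/n = 661.89 − 557.864 = 104.026
Syy = Σy² − (Σy)²/n = 2366.16 − 2072.648 = 293.512
b = Sxy/Sxx = 104.026/37.588 = 2.767532
SSE = Syy − b·Sxy = 293.512 − 2.767532·104.026 = 5.616696

5.62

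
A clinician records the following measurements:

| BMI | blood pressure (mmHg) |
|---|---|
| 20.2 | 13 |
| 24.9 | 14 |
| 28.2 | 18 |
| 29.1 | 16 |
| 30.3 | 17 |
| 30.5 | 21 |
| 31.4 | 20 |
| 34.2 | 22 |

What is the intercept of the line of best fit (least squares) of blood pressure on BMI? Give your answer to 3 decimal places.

n = 8, Σx = 228.8, Σy = 141, Σxy = 4120.4, Σx² = 6674.04
Sxx = Σx² − (Σx)²/n = 6674.04 − 6543.68 = 130.36
Sxy = Σxy − (Σx)(Σy)/n = 4120.4 − 4032.6 = 87.8
b = Sxy/Sxx = 87.8/130.36 = 0.673519
a = ȳ − b·x̄ = 17.625 − 0.673519·28.6 = -1.637657

-1.638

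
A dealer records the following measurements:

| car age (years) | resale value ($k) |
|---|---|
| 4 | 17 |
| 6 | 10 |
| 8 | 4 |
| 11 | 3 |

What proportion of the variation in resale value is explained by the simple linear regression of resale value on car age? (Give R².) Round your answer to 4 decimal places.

0.8560

n = 4, Σx = 29, Σy = 34, Σxy = 193, Σx² = 237, Σy² = 414
Sxx = Σx² − (Σx)²/n = 237 − 210.25 = 26.75
Sxy = Σxy − (Σx)(Σy)/n = 193 − 246.5 = -53.5
Syy = Σy² − (Σy)²/n = 414 − 289 = 125
R² = Sxy²/(Sxx·Syy) = (-53.5)²/(26.75·125) = 0.856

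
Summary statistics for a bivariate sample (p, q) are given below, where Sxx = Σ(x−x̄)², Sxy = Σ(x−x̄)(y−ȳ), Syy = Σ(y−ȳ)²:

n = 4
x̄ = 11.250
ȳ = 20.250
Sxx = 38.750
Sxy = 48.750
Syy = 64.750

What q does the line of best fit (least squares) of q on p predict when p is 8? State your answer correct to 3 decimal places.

16.161

b = Sxy/Sxx = 48.75/38.75 = 1.258065
a = ȳ − b·x̄ = 20.25 − 1.258065·11.25 = 6.096774
ŷ(8) = a + b·8 = 6.096774 + 1.258065·8 = 16.161290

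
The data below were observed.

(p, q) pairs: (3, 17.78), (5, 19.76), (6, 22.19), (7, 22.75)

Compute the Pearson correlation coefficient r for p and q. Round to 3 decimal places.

n = 4, Σx = 21, Σy = 82.48, Σxy = 444.53, Σx² = 119, Σy² = 1716.5446
Sxx = Σx² − (Σx)²/n = 119 − 110.25 = 8.75
Sxy = Σxy − (Σx)(Σy)/n = 444.53 − 433.02 = 11.51
Syy = Σy² − (Σy)²/n = 1716.5446 − 1700.7376 = 15.807
r = Sxy/√(Sxx·Syy) = 11.51/√(138.31125) = 11.51/11.760580 = 0.978693

0.979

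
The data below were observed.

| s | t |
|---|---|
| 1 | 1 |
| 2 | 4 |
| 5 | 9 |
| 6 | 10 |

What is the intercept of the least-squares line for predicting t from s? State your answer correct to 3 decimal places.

-0.176

n = 4, Σx = 14, Σy = 24, Σxy = 114, Σx² = 66
Sxx = Σx² − (Σx)²/n = 66 − 49 = 17
Sxy = Σxy − (Σx)(Σy)/n = 114 − 84 = 30
b = Sxy/Sxx = 30/17 = 1.764706
a = ȳ − b·x̄ = 6 − 1.764706·3.5 = -0.176471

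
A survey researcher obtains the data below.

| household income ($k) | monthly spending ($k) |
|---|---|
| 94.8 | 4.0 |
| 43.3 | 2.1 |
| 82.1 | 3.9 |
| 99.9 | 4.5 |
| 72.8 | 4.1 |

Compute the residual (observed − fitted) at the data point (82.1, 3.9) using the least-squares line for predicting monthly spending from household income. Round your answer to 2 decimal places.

0.05

n = 5, Σx = 392.9, Σy = 18.6, Σxy = 1538.35, Σx² = 32882.19
Sxx = Σx² − (Σx)²/n = 32882.19 − 30874.082 = 2008.108
Sxy = Σxy − (Σx)(Σy)/n = 1538.35 − 1461.588 = 76.762
b = Sxy/Sxx = 76.762/2008.108 = 0.038226
a = ȳ − b·x̄ = 3.72 − 0.038226·78.58 = 0.716198
ŷ(82.1) = 0.716198 + 0.038226·82.1 = 3.854556
residual = y − ŷ = 3.9 − 3.854556 = 0.045444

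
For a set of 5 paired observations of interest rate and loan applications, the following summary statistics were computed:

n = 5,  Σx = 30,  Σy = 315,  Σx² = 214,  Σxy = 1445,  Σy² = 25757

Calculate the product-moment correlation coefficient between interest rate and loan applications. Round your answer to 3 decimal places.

Sxx = Σx² − (Σx)²/n = 214 − 180 = 34
Sxy = Σxy − (Σx)(Σy)/n = 1445 − 1890 = -445
Syy = Σy² − (Σy)²/n = 25757 − 19845 = 5912
r = Sxy/√(Sxx·Syy) = -445/√(201008) = -445/448.339157 = -0.992552

-0.993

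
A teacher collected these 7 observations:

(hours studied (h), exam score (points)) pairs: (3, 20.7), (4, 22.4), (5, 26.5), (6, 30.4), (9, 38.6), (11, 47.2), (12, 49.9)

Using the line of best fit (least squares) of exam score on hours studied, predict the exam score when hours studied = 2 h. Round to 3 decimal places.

16.604

n = 7, Σx = 50, Σy = 235.7, Σxy = 1932, Σx² = 432
Sxx = Σx² − (Σx)²/n = 432 − 357.142857 = 74.857143
Sxy = Σxy − (Σx)(Σy)/n = 1932 − 1683.571429 = 248.428571
b = Sxy/Sxx = 248.428571/74.857143 = 3.318702
a = ȳ − b·x̄ = 33.671429 − 3.318702·7.142857 = 9.966412
ŷ(2) = a + b·2 = 9.966412 + 3.318702·2 = 16.603817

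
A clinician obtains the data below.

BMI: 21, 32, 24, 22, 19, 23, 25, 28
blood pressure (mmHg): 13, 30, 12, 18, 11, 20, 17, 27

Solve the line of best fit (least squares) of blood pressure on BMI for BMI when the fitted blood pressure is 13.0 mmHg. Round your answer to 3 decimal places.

20.558

n = 8, Σx = 194, Σy = 148, Σxy = 3767, Σx² = 4824
Sxx = Σx² − (Σx)²/n = 4824 − 4704.5 = 119.5
Sxy = Σxy − (Σx)(Σy)/n = 3767 − 3589 = 178
b = Sxy/Sxx = 178/119.5 = 1.489540
a = ȳ − b·x̄ = 18.5 − 1.489540·24.25 = -17.621339
Set a + b·x = 13.0: x = (13.0 − (-17.621339)) / 1.489540 = 20.557584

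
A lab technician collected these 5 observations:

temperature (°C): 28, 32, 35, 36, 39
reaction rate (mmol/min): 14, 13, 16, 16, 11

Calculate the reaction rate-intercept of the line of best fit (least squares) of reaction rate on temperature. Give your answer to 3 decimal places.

17.400

n = 5, Σx = 170, Σy = 70, Σxy = 2373, Σx² = 5850
Sxx = Σx² − (Σx)²/n = 5850 − 5780 = 70
Sxy = Σxy − (Σx)(Σy)/n = 2373 − 2380 = -7
b = Sxy/Sxx = -7/70 = -0.1
a = ȳ − b·x̄ = 14 − (-0.1)·34 = 17.4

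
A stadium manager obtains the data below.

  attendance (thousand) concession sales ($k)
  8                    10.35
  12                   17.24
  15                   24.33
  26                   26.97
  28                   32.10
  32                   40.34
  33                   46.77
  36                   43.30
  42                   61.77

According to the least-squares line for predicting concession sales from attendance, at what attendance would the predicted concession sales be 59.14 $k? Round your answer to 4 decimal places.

n = 9, Σx = 232, Σy = 303.17, Σxy = 9242.08, Σx² = 7066
Sxx = Σx² − (Σx)²/n = 7066 − 5980.444444 = 1085.555556
Sxy = Σxy − (Σx)(Σy)/n = 9242.08 − 7815.048889 = 1427.031111
b = Sxy/Sxx = 1427.031111/1085.555556 = 1.314563
a = ȳ − b·x̄ = 33.685556 − 1.314563·25.777778 = -0.200956
Set a + b·x = 59.14: x = (59.14 − (-0.200956)) / 1.314563 = 45.141205

45.1412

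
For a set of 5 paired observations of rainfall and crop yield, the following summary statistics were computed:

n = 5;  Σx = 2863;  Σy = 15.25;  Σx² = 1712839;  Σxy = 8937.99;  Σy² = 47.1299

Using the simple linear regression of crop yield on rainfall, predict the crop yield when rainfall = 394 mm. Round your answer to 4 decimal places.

Sxx = Σx² − (Σx)²/n = 1712839 − 1639353.8 = 73485.2
Sxy = Σxy − (Σx)(Σy)/n = 8937.99 − 8732.15 = 205.84
b = Sxy/Sxx = 205.84/73485.2 = 0.002801
a = ȳ − b·x̄ = 3.05 − 0.002801·572.6 = 1.446085
ŷ(394) = a + b·394 = 1.446085 + 0.002801·394 = 2.549722

2.5497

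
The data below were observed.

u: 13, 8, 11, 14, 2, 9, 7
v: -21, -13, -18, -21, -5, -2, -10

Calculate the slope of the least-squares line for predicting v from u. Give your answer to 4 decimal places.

n = 7, Σx = 64, Σy = -90, Σxy = -967, Σx² = 684
Sxx = Σx² − (Σx)²/n = 684 − 585.142857 = 98.857143
Sxy = Σxy − (Σx)(Σy)/n = -967 − (-822.857143) = -144.142857
b = Sxy/Sxx = -144.142857/98.857143 = -1.458092

-1.4581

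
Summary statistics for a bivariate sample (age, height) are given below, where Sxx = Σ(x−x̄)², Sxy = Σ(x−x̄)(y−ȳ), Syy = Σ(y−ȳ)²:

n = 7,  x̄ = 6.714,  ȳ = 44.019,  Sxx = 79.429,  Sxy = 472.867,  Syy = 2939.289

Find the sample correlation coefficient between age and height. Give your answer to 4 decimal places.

0.9787

r = Sxy/√(Sxx·Syy) = 472.867/√(233464.785981) = 472.867/483.181939 = 0.978652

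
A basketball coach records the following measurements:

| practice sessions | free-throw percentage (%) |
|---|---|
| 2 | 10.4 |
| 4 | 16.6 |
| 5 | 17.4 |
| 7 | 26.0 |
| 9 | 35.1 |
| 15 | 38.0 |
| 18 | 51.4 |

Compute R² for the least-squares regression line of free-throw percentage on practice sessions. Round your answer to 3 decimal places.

n = 7, Σx = 60, Σy = 194.9, Σxy = 2167.3, Σx² = 724, Σy² = 6680.45
Sxx = Σx² − (Σx)²/n = 724 − 514.285714 = 209.714286
Sxy = Σxy − (Σx)(Σy)/n = 2167.3 − 1670.571429 = 496.728571
Syy = Σy² − (Σy)²/n = 6680.45 − 5426.572857 = 1253.877143
R² = Sxy²/(Sxx·Syy) = (496.728571)²/(209.714286·1253.877143) = 0.938329

0.938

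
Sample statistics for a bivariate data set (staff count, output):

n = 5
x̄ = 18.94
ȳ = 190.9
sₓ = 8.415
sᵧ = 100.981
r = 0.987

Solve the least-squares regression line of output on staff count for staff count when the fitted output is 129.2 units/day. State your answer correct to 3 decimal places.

b = r · sᵧ/sₓ = 0.987 · 100.981/8.415 = 11.844117
a = ȳ − b·x̄ = 190.9 − 11.844117·18.94 = -33.427581
Set a + b·x = 129.2: x = (129.2 − (-33.427581)) / 11.844117 = 13.730663

13.731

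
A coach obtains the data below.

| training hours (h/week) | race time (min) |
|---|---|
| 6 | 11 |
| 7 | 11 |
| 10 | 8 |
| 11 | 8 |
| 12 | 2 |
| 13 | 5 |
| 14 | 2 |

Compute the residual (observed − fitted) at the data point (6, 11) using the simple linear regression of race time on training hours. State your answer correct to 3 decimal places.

-0.838

n = 7, Σx = 73, Σy = 47, Σxy = 428, Σx² = 815
Sxx = Σx² − (Σx)²/n = 815 − 761.285714 = 53.714286
Sxy = Σxy − (Σx)(Σy)/n = 428 − 490.142857 = -62.142857
b = Sxy/Sxx = -62.142857/53.714286 = -1.156915
a = ȳ − b·x̄ = 6.714286 − (-1.156915)·10.428571 = 18.779255
ŷ(6) = 18.779255 + (-1.156915)·6 = 11.837766
residual = y − ŷ = 11 − 11.837766 = -0.837766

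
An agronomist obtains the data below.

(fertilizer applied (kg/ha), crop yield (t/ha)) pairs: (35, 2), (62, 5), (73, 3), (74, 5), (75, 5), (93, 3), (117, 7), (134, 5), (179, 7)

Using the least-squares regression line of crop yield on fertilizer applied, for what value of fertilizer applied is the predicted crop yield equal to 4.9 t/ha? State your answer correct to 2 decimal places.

101.62

n = 9, Σx = 842, Σy = 42, Σxy = 4365, Σx² = 93834
Sxx = Σx² − (Σx)²/n = 93834 − 78773.777778 = 15060.222222
Sxy = Σxy − (Σx)(Σy)/n = 4365 − 3929.333333 = 435.666667
b = Sxy/Sxx = 435.666667/15060.222222 = 0.028928
a = ȳ − b·x̄ = 4.666667 − 0.028928·93.555556 = 1.960263
Set a + b·x = 4.9: x = (4.9 − 1.960263) / 0.028928 = 101.621474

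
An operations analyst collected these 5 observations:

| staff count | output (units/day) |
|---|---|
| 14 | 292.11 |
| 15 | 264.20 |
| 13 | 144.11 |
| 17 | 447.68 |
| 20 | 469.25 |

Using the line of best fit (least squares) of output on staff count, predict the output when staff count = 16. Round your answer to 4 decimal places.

n = 5, Σx = 79, Σy = 1617.35, Σxy = 26921.53, Σx² = 1279
Sxx = Σx² − (Σx)²/n = 1279 − 1248.2 = 30.8
Sxy = Σxy − (Σx)(Σy)/n = 26921.53 − 25554.13 = 1367.4
b = Sxy/Sxx = 1367.4/30.8 = 44.396104
a = ȳ − b·x̄ = 323.47 − 44.396104·15.8 = -377.988442
ŷ(16) = a + b·16 = -377.988442 + 44.396104·16 = 332.349221

332.3492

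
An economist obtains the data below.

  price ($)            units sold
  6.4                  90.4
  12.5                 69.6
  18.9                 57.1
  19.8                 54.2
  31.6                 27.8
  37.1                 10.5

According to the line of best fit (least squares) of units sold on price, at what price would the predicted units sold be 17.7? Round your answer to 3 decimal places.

34.683

n = 6, Σx = 126.3, Σy = 309.6, Σxy = 4868.94, Σx² = 3321.43
Sxx = Σx² − (Σx)²/n = 3321.43 − 2658.615 = 662.815
Sxy = Σxy − (Σx)(Σy)/n = 4868.94 − 6517.08 = -1648.14
b = Sxy/Sxx = -1648.14/662.815 = -2.486576
a = ȳ − b·x̄ = 51.6 − (-2.486576)·21.05 = 103.942429
Set a + b·x = 17.7: x = (17.7 − 103.942429) / (-2.486576) = 34.683204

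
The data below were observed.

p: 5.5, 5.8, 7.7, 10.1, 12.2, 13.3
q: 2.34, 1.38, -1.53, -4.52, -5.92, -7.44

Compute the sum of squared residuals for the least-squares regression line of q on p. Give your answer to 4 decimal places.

n = 6, Σx = 54.6, Σy = -15.69, Σxy = -207.735, Σx² = 550.92, Σy² = 120.5513
Sxx = Σx² − (Σx)²/n = 550.92 − 496.86 = 54.06
Sxy = Σxy − (Σx)(Σy)/n = -207.735 − (-142.779) = -64.956
Syy = Σy² − (Σy)²/n = 120.5513 − 41.02935 = 79.52195
b = Sxy/Sxx = -64.956/54.06 = -1.201554
SSE = Syy − b·Sxy = 79.52195 − (-1.201554)·(-64.956) = 1.473819

1.4738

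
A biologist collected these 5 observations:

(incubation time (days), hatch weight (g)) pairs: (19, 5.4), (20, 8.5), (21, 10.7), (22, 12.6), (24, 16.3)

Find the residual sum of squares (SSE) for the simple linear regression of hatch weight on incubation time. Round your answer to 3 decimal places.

n = 5, Σx = 106, Σy = 53.5, Σxy = 1165.7, Σx² = 2262, Σy² = 640.35
Sxx = Σx² − (Σx)²/n = 2262 − 2247.2 = 14.8
Sxy = Σxy − (Σx)(Σy)/n = 1165.7 − 1134.2 = 31.5
Syy = Σy² − (Σy)²/n = 640.35 − 572.45 = 67.9
b = Sxy/Sxx = 31.5/14.8 = 2.128378
SSE = Syy − b·Sxy = 67.9 − 2.128378·31.5 = 0.856081

0.856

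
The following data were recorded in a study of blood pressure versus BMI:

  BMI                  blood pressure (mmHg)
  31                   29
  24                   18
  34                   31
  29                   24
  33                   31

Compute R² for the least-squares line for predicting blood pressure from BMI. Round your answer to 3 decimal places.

n = 5, Σx = 151, Σy = 133, Σxy = 4104, Σx² = 4623, Σy² = 3663
Sxx = Σx² − (Σx)²/n = 4623 − 4560.2 = 62.8
Sxy = Σxy − (Σx)(Σy)/n = 4104 − 4016.6 = 87.4
Syy = Σy² − (Σy)²/n = 3663 − 3537.8 = 125.2
R² = Sxy²/(Sxx·Syy) = (87.4)²/(62.8·125.2) = 0.971536

0.972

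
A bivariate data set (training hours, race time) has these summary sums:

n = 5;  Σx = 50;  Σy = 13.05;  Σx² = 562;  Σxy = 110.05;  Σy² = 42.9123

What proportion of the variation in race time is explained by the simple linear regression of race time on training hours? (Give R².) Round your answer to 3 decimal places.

0.762

Sxx = Σx² − (Σx)²/n = 562 − 500 = 62
Sxy = Σxy − (Σx)(Σy)/n = 110.05 − 130.5 = -20.45
Syy = Σy² − (Σy)²/n = 42.9123 − 34.0605 = 8.8518
R² = Sxy²/(Sxx·Syy) = (-20.45)²/(62·8.8518) = 0.762015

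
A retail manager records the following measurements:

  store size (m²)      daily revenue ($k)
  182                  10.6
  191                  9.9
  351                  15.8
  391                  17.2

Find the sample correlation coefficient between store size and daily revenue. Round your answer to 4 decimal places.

n = 4, Σx = 1115, Σy = 53.5, Σxy = 16091.1, Σx² = 345687, Σy² = 755.85
Sxx = Σx² − (Σx)²/n = 345687 − 310806.25 = 34880.75
Sxy = Σxy − (Σx)(Σy)/n = 16091.1 − 14913.125 = 1177.975
Syy = Σy² − (Σy)²/n = 755.85 − 715.5625 = 40.2875
r = Sxy/√(Sxx·Syy) = 1177.975/√(1405258.215625) = 1177.975/1185.435876 = 0.993706

0.9937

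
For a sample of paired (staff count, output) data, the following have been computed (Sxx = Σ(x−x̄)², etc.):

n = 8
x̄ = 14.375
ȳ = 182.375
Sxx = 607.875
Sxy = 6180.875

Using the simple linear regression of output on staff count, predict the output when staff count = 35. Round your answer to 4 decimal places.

392.0901

b = Sxy/Sxx = 6180.875/607.875 = 10.168003
a = ȳ − b·x̄ = 182.375 − 10.168003·14.375 = 36.209953
ŷ(35) = a + b·35 = 36.209953 + 10.168003·35 = 392.090068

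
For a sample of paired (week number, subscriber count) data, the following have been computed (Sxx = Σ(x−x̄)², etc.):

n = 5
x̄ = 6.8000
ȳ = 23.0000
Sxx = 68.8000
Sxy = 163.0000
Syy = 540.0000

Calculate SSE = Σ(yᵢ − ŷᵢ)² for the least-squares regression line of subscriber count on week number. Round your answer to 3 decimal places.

b = Sxy/Sxx = 163/68.8 = 2.369186
SSE = Syy − b·Sxy = 540 − 2.369186·163 = 153.822674

153.823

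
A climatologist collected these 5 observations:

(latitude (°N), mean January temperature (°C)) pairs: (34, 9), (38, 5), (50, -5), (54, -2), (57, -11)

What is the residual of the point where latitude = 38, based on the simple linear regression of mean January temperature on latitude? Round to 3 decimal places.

n = 5, Σx = 233, Σy = -4, Σxy = -489, Σx² = 11265
Sxx = Σx² − (Σx)²/n = 11265 − 10857.8 = 407.2
Sxy = Σxy − (Σx)(Σy)/n = -489 − (-186.4) = -302.6
b = Sxy/Sxx = -302.6/407.2 = -0.743124
a = ȳ − b·x̄ = -0.8 − (-0.743124)·46.6 = 33.829568
ŷ(38) = 33.829568 + (-0.743124)·38 = 5.590864
residual = y − ŷ = 5 − 5.590864 = -0.590864

-0.591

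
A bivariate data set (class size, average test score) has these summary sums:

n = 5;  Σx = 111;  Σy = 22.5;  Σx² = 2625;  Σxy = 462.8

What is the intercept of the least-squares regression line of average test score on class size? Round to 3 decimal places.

Sxx = Σx² − (Σx)²/n = 2625 − 2464.2 = 160.8
Sxy = Σxy − (Σx)(Σy)/n = 462.8 − 499.5 = -36.7
b = Sxy/Sxx = -36.7/160.8 = -0.228234
a = ȳ − b·x̄ = 4.5 − (-0.228234)·22.2 = 9.566791

9.567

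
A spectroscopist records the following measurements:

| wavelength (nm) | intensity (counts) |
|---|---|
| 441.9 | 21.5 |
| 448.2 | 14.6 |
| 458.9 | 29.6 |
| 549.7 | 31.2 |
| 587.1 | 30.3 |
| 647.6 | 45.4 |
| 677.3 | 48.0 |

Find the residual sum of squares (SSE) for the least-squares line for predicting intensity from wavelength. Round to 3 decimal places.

143.303

n = 7, Σx = 3810.7, Σy = 220.6, Σxy = 126479.22, Σx² = 2131725.61, Σy² = 7808.26
Sxx = Σx² − (Σx)²/n = 2131725.61 − 2074490.641429 = 57234.968571
Sxy = Σxy − (Σx)(Σy)/n = 126479.22 − 120091.488571 = 6387.731429
Syy = Σy² − (Σy)²/n = 7808.26 − 6952.051429 = 856.208571
b = Sxy/Sxx = 6387.731429/57234.968571 = 0.111605
SSE = Syy − b·Sxy = 856.208571 − 0.111605·6387.731429 = 143.303265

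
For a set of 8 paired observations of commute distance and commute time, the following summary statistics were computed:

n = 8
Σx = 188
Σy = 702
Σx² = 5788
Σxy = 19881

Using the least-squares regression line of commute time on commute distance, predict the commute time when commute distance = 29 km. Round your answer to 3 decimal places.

Sxx = Σx² − (Σx)²/n = 5788 − 4418 = 1370
Sxy = Σxy − (Σx)(Σy)/n = 19881 − 16497 = 3384
b = Sxy/Sxx = 3384/1370 = 2.470073
a = ȳ − b·x̄ = 87.75 − 2.470073·23.5 = 29.703285
ŷ(29) = a + b·29 = 29.703285 + 2.470073·29 = 101.335401

101.335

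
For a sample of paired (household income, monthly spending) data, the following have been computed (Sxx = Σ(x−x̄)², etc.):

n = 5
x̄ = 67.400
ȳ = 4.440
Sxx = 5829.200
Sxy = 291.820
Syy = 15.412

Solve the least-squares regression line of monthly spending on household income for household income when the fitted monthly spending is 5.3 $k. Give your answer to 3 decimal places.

b = Sxy/Sxx = 291.82/5829.2 = 0.050062
a = ȳ − b·x̄ = 4.44 − 0.050062·67.4 = 1.065838
Set a + b·x = 5.3: x = (5.3 − 1.065838) / 0.050062 = 84.578781

84.579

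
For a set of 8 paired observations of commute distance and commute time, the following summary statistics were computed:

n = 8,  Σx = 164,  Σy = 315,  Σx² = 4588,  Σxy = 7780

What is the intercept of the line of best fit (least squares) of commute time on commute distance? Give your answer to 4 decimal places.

Sxx = Σx² − (Σx)²/n = 4588 − 3362 = 1226
Sxy = Σxy − (Σx)(Σy)/n = 7780 − 6457.5 = 1322.5
b = Sxy/Sxx = 1322.5/1226 = 1.078711
a = ȳ − b·x̄ = 39.375 − 1.078711·20.5 = 17.261419

17.2614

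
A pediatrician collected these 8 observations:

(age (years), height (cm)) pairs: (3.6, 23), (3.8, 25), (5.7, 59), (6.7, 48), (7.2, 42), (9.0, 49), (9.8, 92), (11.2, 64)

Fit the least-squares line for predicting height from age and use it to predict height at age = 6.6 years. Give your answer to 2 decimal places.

46.95

n = 8, Σx = 57, Σy = 402, Σxy = 3197.5, Σx² = 459.1
Sxx = Σx² − (Σx)²/n = 459.1 − 406.125 = 52.975
Sxy = Σxy − (Σx)(Σy)/n = 3197.5 − 2864.25 = 333.25
b = Sxy/Sxx = 333.25/52.975 = 6.290703
a = ȳ − b·x̄ = 50.25 − 6.290703·7.125 = 5.428740
ŷ(6.6) = a + b·6.6 = 5.428740 + 6.290703·6.6 = 46.947381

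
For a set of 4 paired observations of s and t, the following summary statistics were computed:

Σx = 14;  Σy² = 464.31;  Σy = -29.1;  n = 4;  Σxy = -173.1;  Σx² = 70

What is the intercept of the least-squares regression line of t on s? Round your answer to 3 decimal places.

Sxx = Σx² − (Σx)²/n = 70 − 49 = 21
Sxy = Σxy − (Σx)(Σy)/n = -173.1 − (-101.85) = -71.25
b = Sxy/Sxx = -71.25/21 = -3.392857
a = ȳ − b·x̄ = -7.275 − (-3.392857)·3.5 = 4.6

4.600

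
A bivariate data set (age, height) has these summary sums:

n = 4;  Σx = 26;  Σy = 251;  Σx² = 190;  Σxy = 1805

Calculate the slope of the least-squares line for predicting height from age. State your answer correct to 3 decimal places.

8.262

Sxx = Σx² − (Σx)²/n = 190 − 169 = 21
Sxy = Σxy − (Σx)(Σy)/n = 1805 − 1631.5 = 173.5
b = Sxy/Sxx = 173.5/21 = 8.261905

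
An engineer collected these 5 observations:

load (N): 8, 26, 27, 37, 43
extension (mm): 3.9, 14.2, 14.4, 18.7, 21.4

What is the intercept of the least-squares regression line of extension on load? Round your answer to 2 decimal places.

n = 5, Σx = 141, Σy = 72.6, Σxy = 2401.3, Σx² = 4687
Sxx = Σx² − (Σx)²/n = 4687 − 3976.2 = 710.8
Sxy = Σxy − (Σx)(Σy)/n = 2401.3 − 2047.32 = 353.98
b = Sxy/Sxx = 353.98/710.8 = 0.498002
a = ȳ − b·x̄ = 14.52 − 0.498002·28.2 = 0.476337

0.48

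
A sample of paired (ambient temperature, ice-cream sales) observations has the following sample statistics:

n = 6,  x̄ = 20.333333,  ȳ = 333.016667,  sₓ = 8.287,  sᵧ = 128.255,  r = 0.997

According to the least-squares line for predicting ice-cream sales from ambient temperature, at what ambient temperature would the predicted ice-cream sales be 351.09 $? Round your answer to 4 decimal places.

21.5046

b = r · sᵧ/sₓ = 0.997 · 128.255/8.287 = 15.430220
a = ȳ − b·x̄ = 333.016667 − 15.430220·20.333333 = 19.268861
Set a + b·x = 351.09: x = (351.09 − 19.268861) / 15.430220 = 21.504628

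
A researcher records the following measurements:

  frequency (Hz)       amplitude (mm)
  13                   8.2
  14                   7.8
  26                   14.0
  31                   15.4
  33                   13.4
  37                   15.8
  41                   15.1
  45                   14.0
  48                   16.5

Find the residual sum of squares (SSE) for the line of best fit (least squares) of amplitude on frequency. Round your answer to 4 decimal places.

n = 9, Σx = 288, Σy = 120.2, Σxy = 4125.1, Σx² = 10470, Σy² = 1686.7
Sxx = Σx² − (Σx)²/n = 10470 − 9216 = 1254
Sxy = Σxy − (Σx)(Σy)/n = 4125.1 − 3846.4 = 278.7
Syy = Σy² − (Σy)²/n = 1686.7 − 1605.337778 = 81.362222
b = Sxy/Sxx = 278.7/1254 = 0.222249
SSE = Syy − b·Sxy = 81.362222 − 0.222249·278.7 = 19.421481

19.4215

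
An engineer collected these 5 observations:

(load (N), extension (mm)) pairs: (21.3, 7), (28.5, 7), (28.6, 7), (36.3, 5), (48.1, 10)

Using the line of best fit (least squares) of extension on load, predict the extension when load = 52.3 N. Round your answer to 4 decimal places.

n = 5, Σx = 162.8, Σy = 36, Σxy = 1211.3, Σx² = 5715.2
Sxx = Σx² − (Σx)²/n = 5715.2 − 5300.768 = 414.432
Sxy = Σxy − (Σx)(Σy)/n = 1211.3 − 1172.16 = 39.14
b = Sxy/Sxx = 39.14/414.432 = 0.094443
a = ȳ − b·x̄ = 7.2 − 0.094443·32.56 = 4.124952
ŷ(52.3) = a + b·52.3 = 4.124952 + 0.094443·52.3 = 9.064295

9.0643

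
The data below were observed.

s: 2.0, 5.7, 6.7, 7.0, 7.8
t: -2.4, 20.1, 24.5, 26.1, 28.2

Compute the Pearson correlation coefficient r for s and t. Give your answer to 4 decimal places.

0.9946

n = 5, Σx = 29.2, Σy = 96.5, Σxy = 676.58, Σx² = 191.22, Σy² = 2486.47
Sxx = Σx² − (Σx)²/n = 191.22 − 170.528 = 20.692
Sxy = Σxy − (Σx)(Σy)/n = 676.58 − 563.56 = 113.02
Syy = Σy² − (Σy)²/n = 2486.47 − 1862.45 = 624.02
r = Sxy/√(Sxx·Syy) = 113.02/√(12912.22184) = 113.02/113.631958 = 0.994615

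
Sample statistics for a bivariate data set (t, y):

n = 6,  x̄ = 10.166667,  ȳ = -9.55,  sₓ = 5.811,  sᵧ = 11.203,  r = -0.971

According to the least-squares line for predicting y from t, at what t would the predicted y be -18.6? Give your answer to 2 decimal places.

b = r · sᵧ/sₓ = -0.971 · 11.203/5.811 = -1.871986
a = ȳ − b·x̄ = -9.55 − (-1.871986)·10.166667 = 9.481862
Set a + b·x = -18.6: x = (-18.6 − 9.481862) / (-1.871986) = 15.001104

15.00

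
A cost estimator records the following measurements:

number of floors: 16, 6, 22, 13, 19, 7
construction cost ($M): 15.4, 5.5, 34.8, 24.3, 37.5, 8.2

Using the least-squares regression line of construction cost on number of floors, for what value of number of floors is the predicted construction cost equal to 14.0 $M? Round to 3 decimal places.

n = 6, Σx = 83, Σy = 125.7, Σxy = 2130.8, Σx² = 1355
Sxx = Σx² − (Σx)²/n = 1355 − 1148.166667 = 206.833333
Sxy = Σxy − (Σx)(Σy)/n = 2130.8 − 1738.85 = 391.95
b = Sxy/Sxx = 391.95/206.833333 = 1.895004
a = ȳ − b·x̄ = 20.95 − 1.895004·13.833333 = -5.264222
Set a + b·x = 14.0: x = (14.0 − (-5.264222)) / 1.895004 = 10.165795

10.166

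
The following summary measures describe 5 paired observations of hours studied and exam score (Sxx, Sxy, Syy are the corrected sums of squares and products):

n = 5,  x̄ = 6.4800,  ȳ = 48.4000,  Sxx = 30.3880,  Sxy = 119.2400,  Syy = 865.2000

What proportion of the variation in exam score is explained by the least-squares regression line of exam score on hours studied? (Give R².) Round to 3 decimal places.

0.541

R² = Sxy²/(Sxx·Syy) = (119.24)²/(30.388·865.2) = 0.540786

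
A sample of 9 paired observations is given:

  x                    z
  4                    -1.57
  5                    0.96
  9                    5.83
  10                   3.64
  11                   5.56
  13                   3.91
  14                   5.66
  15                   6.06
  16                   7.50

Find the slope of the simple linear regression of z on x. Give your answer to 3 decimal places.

n = 9, Σx = 97, Σy = 37.55, Σxy = 489.52, Σx² = 1189
Sxx = Σx² − (Σx)²/n = 1189 − 1045.444444 = 143.555556
Sxy = Σxy − (Σx)(Σy)/n = 489.52 − 404.705556 = 84.814444
b = Sxy/Sxx = 84.814444/143.555556 = 0.590813

0.591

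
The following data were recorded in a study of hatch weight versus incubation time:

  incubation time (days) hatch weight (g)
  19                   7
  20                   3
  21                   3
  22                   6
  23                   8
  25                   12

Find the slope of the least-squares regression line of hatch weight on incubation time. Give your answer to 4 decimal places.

n = 6, Σx = 130, Σy = 39, Σxy = 872, Σx² = 2840
Sxx = Σx² − (Σx)²/n = 2840 − 2816.666667 = 23.333333
Sxy = Σxy − (Σx)(Σy)/n = 872 − 845 = 27
b = Sxy/Sxx = 27/23.333333 = 1.157143

1.1571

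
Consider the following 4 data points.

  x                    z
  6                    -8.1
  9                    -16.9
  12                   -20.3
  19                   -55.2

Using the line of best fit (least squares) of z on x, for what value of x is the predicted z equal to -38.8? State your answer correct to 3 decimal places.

15.270

n = 4, Σx = 46, Σy = -100.5, Σxy = -1493.1, Σx² = 622
Sxx = Σx² − (Σx)²/n = 622 − 529 = 93
Sxy = Σxy − (Σx)(Σy)/n = -1493.1 − (-1155.75) = -337.35
b = Sxy/Sxx = -337.35/93 = -3.627419
a = ȳ − b·x̄ = -25.125 − (-3.627419)·11.5 = 16.590323
Set a + b·x = -38.8: x = (-38.8 − 16.590323) / (-3.627419) = 15.269898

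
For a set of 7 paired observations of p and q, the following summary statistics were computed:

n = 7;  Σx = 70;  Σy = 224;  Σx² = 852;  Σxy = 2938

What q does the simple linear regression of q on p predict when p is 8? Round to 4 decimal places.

Sxx = Σx² − (Σx)²/n = 852 − 700 = 152
Sxy = Σxy − (Σx)(Σy)/n = 2938 − 2240 = 698
b = Sxy/Sxx = 698/152 = 4.592105
a = ȳ − b·x̄ = 32 − 4.592105·10 = -13.921053
ŷ(8) = a + b·8 = -13.921053 + 4.592105·8 = 22.815789

22.8158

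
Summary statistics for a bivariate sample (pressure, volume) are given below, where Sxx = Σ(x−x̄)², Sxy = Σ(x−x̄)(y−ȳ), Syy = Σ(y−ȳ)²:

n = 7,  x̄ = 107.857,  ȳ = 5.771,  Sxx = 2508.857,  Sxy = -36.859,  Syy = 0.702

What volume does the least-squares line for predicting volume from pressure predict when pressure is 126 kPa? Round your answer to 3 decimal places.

b = Sxy/Sxx = -36.859/2508.857 = -0.014692
a = ȳ − b·x̄ = 5.771 − (-0.014692)·107.857 = 7.355587
ŷ(126) = a + b·126 = 7.355587 + (-0.014692)·126 = 5.504451

5.504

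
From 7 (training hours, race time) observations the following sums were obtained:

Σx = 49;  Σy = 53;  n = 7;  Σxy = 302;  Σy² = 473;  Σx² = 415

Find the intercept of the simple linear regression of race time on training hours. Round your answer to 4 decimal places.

14.2798

Sxx = Σx² − (Σx)²/n = 415 − 343 = 72
Sxy = Σxy − (Σx)(Σy)/n = 302 − 371 = -69
b = Sxy/Sxx = -69/72 = -0.958333
a = ȳ − b·x̄ = 7.571429 − (-0.958333)·7 = 14.279762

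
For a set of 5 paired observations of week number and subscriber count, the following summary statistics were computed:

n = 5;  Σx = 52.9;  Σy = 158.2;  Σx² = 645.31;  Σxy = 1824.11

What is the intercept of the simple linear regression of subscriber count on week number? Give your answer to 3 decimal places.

13.063

Sxx = Σx² − (Σx)²/n = 645.31 − 559.682 = 85.628
Sxy = Σxy − (Σx)(Σy)/n = 1824.11 − 1673.756 = 150.354
b = Sxy/Sxx = 150.354/85.628 = 1.755898
a = ȳ − b·x̄ = 31.64 − 1.755898·10.58 = 13.062603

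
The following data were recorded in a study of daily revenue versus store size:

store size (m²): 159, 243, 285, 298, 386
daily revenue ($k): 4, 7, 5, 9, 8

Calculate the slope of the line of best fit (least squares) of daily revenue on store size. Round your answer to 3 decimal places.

n = 5, Σx = 1371, Σy = 33, Σxy = 9532, Σx² = 403355
Sxx = Σx² − (Σx)²/n = 403355 − 375928.2 = 27426.8
Sxy = Σxy − (Σx)(Σy)/n = 9532 − 9048.6 = 483.4
b = Sxy/Sxx = 483.4/27426.8 = 0.017625

0.018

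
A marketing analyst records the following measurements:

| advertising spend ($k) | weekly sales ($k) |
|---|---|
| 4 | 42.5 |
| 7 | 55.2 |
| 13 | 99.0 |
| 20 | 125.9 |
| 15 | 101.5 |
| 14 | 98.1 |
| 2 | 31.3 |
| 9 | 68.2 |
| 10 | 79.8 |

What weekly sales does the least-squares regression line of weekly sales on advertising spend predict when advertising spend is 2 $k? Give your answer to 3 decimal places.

32.000

n = 9, Σx = 94, Σy = 701.5, Σxy = 8731.7, Σx² = 1240
Sxx = Σx² − (Σx)²/n = 1240 − 981.777778 = 258.222222
Sxy = Σxy − (Σx)(Σy)/n = 8731.7 − 7326.777778 = 1404.922222
b = Sxy/Sxx = 1404.922222/258.222222 = 5.440749
a = ȳ − b·x̄ = 77.944444 − 5.440749·10.444444 = 21.118847
ŷ(2) = a + b·2 = 21.118847 + 5.440749·2 = 32.000344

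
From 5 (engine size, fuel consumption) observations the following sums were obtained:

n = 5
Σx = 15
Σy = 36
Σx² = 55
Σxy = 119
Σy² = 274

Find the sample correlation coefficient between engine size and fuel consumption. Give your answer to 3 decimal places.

0.904

Sxx = Σx² − (Σx)²/n = 55 − 45 = 10
Sxy = Σxy − (Σx)(Σy)/n = 119 − 108 = 11
Syy = Σy² − (Σy)²/n = 274 − 259.2 = 14.8
r = Sxy/√(Sxx·Syy) = 11/√(148) = 11/12.165525 = 0.904194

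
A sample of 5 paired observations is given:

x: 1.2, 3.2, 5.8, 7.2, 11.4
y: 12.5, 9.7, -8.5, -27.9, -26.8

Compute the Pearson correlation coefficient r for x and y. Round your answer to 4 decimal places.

-0.9076

n = 5, Σx = 28.8, Σy = -41, Σxy = -509.66, Σx² = 227.12, Σy² = 1819.24
Sxx = Σx² − (Σx)²/n = 227.12 − 165.888 = 61.232
Sxy = Σxy − (Σx)(Σy)/n = -509.66 − (-236.16) = -273.5
Syy = Σy² − (Σy)²/n = 1819.24 − 336.2 = 1483.04
r = Sxy/√(Sxx·Syy) = -273.5/√(90809.50528) = -273.5/301.346155 = -0.907594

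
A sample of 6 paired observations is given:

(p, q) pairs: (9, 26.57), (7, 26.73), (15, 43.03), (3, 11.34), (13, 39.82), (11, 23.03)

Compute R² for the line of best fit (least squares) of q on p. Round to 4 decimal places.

0.8332

n = 6, Σx = 58, Σy = 170.52, Σxy = 1876.7, Σx² = 654, Σy² = 5516.6476
Sxx = Σx² − (Σx)²/n = 654 − 560.666667 = 93.333333
Sxy = Σxy − (Σx)(Σy)/n = 1876.7 − 1648.36 = 228.34
Syy = Σy² − (Σy)²/n = 5516.6476 − 4846.1784 = 670.4692
R² = Sxy²/(Sxx·Syy) = (228.34)²/(93.333333·670.4692) = 0.833198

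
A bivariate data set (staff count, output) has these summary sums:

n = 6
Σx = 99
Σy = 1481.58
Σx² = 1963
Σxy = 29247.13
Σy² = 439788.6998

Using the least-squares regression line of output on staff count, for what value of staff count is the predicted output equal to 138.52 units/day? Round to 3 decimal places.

9.060

Sxx = Σx² − (Σx)²/n = 1963 − 1633.5 = 329.5
Sxy = Σxy − (Σx)(Σy)/n = 29247.13 − 24446.07 = 4801.06
b = Sxy/Sxx = 4801.06/329.5 = 14.570744
a = ȳ − b·x̄ = 246.93 − 14.570744·16.5 = 6.512731
Set a + b·x = 138.52: x = (138.52 − 6.512731) / 14.570744 = 9.059748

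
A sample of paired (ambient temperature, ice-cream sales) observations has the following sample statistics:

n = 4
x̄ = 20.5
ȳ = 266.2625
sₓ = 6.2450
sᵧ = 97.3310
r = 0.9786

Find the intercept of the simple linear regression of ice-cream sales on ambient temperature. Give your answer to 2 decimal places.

-46.40

b = r · sᵧ/sₓ = 0.9786 · 97.331/6.245 = 15.251900
a = ȳ − b·x̄ = 266.2625 − 15.251900·20.5 = -46.401454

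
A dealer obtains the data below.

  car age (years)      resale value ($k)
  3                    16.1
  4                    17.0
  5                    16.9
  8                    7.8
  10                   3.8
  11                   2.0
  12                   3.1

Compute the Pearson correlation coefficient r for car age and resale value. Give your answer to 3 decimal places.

-0.968

n = 7, Σx = 53, Σy = 66.7, Σxy = 360.4, Σx² = 479, Σy² = 922.71
Sxx = Σx² − (Σx)²/n = 479 − 401.285714 = 77.714286
Sxy = Σxy − (Σx)(Σy)/n = 360.4 − 505.014286 = -144.614286
Syy = Σy² − (Σy)²/n = 922.71 − 635.555714 = 287.154286
r = Sxy/√(Sxx·Syy) = -144.614286/√(22315.990204) = -144.614286/149.385375 = -0.968062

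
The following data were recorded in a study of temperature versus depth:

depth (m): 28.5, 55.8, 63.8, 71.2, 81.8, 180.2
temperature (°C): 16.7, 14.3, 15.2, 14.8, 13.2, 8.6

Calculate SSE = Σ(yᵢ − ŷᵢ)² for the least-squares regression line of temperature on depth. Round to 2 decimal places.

n = 6, Σx = 481.3, Σy = 82.8, Σxy = 5926.89, Σx² = 52229.05, Σy² = 1181.66
Sxx = Σx² − (Σx)²/n = 52229.05 − 38608.281667 = 13620.768333
Sxy = Σxy − (Σx)(Σy)/n = 5926.89 − 6641.94 = -715.05
Syy = Σy² − (Σy)²/n = 1181.66 − 1142.64 = 39.02
b = Sxy/Sxx = -715.05/13620.768333 = -0.052497
SSE = Syy − b·Sxy = 39.02 − (-0.052497)·(-715.05) = 1.481993

1.48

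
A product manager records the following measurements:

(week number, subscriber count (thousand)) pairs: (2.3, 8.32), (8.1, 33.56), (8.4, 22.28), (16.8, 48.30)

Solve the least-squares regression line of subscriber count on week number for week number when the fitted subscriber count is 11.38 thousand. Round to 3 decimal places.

2.705

n = 4, Σx = 35.6, Σy = 112.46, Σxy = 1289.564, Σx² = 423.7
Sxx = Σx² − (Σx)²/n = 423.7 − 316.84 = 106.86
Sxy = Σxy − (Σx)(Σy)/n = 1289.564 − 1000.894 = 288.67
b = Sxy/Sxx = 288.67/106.86 = 2.701385
a = ȳ − b·x̄ = 28.115 − 2.701385·8.9 = 4.072674
Set a + b·x = 11.38: x = (11.38 − 4.072674) / 2.701385 = 2.705030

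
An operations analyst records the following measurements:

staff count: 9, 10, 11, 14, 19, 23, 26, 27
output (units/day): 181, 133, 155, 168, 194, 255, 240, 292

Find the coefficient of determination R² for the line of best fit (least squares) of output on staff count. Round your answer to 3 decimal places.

0.838

n = 8, Σx = 139, Σy = 1618, Σxy = 30691, Σx² = 2793, Σy² = 348224
Sxx = Σx² − (Σx)²/n = 2793 − 2415.125 = 377.875
Sxy = Σxy − (Σx)(Σy)/n = 30691 − 28112.75 = 2578.25
Syy = Σy² − (Σy)²/n = 348224 − 327240.5 = 20983.5
R² = Sxy²/(Sxx·Syy) = (2578.25)²/(377.875·20983.5) = 0.838347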